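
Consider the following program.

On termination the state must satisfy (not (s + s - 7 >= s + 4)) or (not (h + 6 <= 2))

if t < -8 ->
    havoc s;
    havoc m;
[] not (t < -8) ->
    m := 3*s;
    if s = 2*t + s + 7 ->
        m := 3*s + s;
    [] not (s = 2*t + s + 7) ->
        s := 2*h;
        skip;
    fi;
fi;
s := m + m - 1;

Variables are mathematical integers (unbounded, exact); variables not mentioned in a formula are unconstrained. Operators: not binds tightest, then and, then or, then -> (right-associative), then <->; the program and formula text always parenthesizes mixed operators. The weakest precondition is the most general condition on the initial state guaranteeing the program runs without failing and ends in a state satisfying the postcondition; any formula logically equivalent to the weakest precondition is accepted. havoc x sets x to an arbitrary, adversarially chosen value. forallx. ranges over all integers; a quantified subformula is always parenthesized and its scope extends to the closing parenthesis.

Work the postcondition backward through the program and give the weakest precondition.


Working backward. After the program, the postcondition (not (s + s - 7 >= s + 4)) or (not (h + 6 <= 2)) must hold; in canonical form it is (not (s >= 11)) or (not (h <= -4)).
Before s := m + m - 1: (not (2*m >= 12)) or (not (h <= -4))
Then branch requires forall m_1. ((not (2*m_1 >= 12)) or (not (h <= -4))); else branch requires (2*t = -7 -> ((not (8*s >= 12)) or (not (h <= -4)))) and ((not (2*t = -7)) -> ((not (6*s >= 12)) or (not (h <= -4)))).
Before the if: (t < -8 -> (forall m_1. ((not (2*m_1 >= 12)) or (not (h <= -4))))) and ((not (t < -8)) -> ((2*t = -7 -> ((not (8*s >= 12)) or (not (h <= -4)))) and ((not (2*t = -7)) -> ((not (6*s >= 12)) or (not (h <= -4))))))
Answer: WP = (t < -8 -> (forall m_1. ((not (2*m_1 >= 12)) or (not (h <= -4))))) and ((not (t < -8)) -> ((2*t = -7 -> ((not (8*s >= 12)) or (not (h <= -4)))) and ((not (2*t = -7)) -> ((not (6*s >= 12)) or (not (h <= -4))))))


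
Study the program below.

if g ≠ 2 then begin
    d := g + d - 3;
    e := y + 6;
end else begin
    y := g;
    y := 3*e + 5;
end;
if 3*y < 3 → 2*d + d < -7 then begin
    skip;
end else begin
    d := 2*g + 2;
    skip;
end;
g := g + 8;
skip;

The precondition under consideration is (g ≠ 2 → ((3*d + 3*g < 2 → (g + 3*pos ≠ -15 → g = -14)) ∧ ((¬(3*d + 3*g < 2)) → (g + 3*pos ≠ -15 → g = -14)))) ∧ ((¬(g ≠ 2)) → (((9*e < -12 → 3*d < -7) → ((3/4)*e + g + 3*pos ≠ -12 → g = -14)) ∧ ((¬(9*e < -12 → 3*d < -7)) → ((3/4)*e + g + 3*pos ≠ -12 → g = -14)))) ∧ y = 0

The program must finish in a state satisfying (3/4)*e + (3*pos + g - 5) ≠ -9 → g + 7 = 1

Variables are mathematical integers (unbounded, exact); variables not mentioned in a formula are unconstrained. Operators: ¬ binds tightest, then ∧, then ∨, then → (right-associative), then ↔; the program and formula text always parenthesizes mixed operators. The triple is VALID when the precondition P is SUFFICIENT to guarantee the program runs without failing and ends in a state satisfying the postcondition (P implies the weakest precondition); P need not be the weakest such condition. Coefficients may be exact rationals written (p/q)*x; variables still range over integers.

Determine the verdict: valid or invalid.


Working backward. After the program, the postcondition (3/4)*e + (3*pos + g - 5) ≠ -9 → g + 7 = 1 must hold; in canonical form it is (3/4)*e + g + 3*pos ≠ -4 → g = -6.
Before skip: (3/4)*e + g + 3*pos ≠ -4 → g = -6
Before g := g + 8: (3/4)*e + g + 3*pos ≠ -12 → g = -14
Then branch requires (3/4)*e + g + 3*pos ≠ -12 → g = -14; else branch requires (3/4)*e + g + 3*pos ≠ -12 → g = -14.
Before the if: ((3*y < 3 → 3*d < -7) → ((3/4)*e + g + 3*pos ≠ -12 → g = -14)) ∧ ((¬(3*y < 3 → 3*d < -7)) → ((3/4)*e + g + 3*pos ≠ -12 → g = -14))
Then branch requires ((3*y < 3 → 3*d + 3*g < 2) → (g + 3*pos + (3/4)*y ≠ -33/2 → g = -14)) ∧ ((¬(3*y < 3 → 3*d + 3*g < 2)) → (g + 3*pos + (3/4)*y ≠ -33/2 → g = -14)); else branch requires ((9*e < -12 → 3*d < -7) → ((3/4)*e + g + 3*pos ≠ -12 → g = -14)) ∧ ((¬(9*e < -12 → 3*d < -7)) → ((3/4)*e + g + 3*pos ≠ -12 → g = -14)).
Before the if: (g ≠ 2 → (((3*y < 3 → 3*d + 3*g < 2) → (g + 3*pos + (3/4)*y ≠ -33/2 → g = -14)) ∧ ((¬(3*y < 3 → 3*d + 3*g < 2)) → (g + 3*pos + (3/4)*y ≠ -33/2 → g = -14)))) ∧ ((¬(g ≠ 2)) → (((9*e < -12 → 3*d < -7) → ((3/4)*e + g + 3*pos ≠ -12 → g = -14)) ∧ ((¬(9*e < -12 → 3*d < -7)) → ((3/4)*e + g + 3*pos ≠ -12 → g = -14))))
The weakest precondition is (g ≠ 2 → (((3*y < 3 → 3*d + 3*g < 2) → (g + 3*pos + (3/4)*y ≠ -33/2 → g = -14)) ∧ ((¬(3*y < 3 → 3*d + 3*g < 2)) → (g + 3*pos + (3/4)*y ≠ -33/2 → g = -14)))) ∧ ((¬(g ≠ 2)) → (((9*e < -12 → 3*d < -7) → ((3/4)*e + g + 3*pos ≠ -12 → g = -14)) ∧ ((¬(9*e < -12 → 3*d < -7)) → ((3/4)*e + g + 3*pos ≠ -12 → g = -14)))).
Check whether (g ≠ 2 → ((3*d + 3*g < 2 → (g + 3*pos ≠ -15 → g = -14)) ∧ ((¬(3*d + 3*g < 2)) → (g + 3*pos ≠ -15 → g = -14)))) ∧ ((¬(g ≠ 2)) → (((9*e < -12 → 3*d < -7) → ((3/4)*e + g + 3*pos ≠ -12 → g = -14)) ∧ ((¬(9*e < -12 → 3*d < -7)) → ((3/4)*e + g + 3*pos ≠ -12 → g = -14)))) ∧ y = 0 implies it.
Countermodel: at the initial state d = -3, e = 0, g = 3, pos = -6, y = 0, the precondition holds but the weakest precondition fails.
Answer: invalid


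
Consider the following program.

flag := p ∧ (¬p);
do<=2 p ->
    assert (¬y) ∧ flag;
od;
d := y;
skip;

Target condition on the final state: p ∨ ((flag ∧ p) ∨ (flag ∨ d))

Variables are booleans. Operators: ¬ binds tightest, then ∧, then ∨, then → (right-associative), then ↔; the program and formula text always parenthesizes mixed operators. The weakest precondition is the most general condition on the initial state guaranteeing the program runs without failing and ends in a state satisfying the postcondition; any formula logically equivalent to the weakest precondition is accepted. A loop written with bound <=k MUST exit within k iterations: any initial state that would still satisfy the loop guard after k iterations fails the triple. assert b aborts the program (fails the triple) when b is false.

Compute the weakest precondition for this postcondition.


Working backward. After the program, the postcondition p ∨ ((flag ∧ p) ∨ (flag ∨ d)) must hold; in canonical form it is p ∨ (flag ∧ p) ∨ flag ∨ d.
Before skip: p ∨ (flag ∧ p) ∨ flag ∨ d
Before d := y: p ∨ (flag ∧ p) ∨ flag ∨ y
Before the loop (bound <=2), unroll the exhaustion recursion (WP_0 = exit-now case; WP_j = one more guarded iteration, up to j = 2):
  WP_0: (¬p) ∧ (p ∨ (flag ∧ p) ∨ flag ∨ y)
  WP_1: (p → ((¬y) ∧ flag ∧ (¬p) ∧ (p ∨ (flag ∧ p) ∨ flag ∨ y))) ∧ ((¬p) → (p ∨ (flag ∧ p) ∨ flag ∨ y))
  WP_2: (p → ((¬y) ∧ flag ∧ (p → ((¬y) ∧ flag ∧ (¬p) ∧ (p ∨ (flag ∧ p) ∨ flag ∨ y))) ∧ ((¬p) → (p ∨ (flag ∧ p) ∨ flag ∨ y)))) ∧ ((¬p) → (p ∨ (flag ∧ p) ∨ flag ∨ y))
So before the loop: (p → ((¬y) ∧ flag ∧ (p → ((¬y) ∧ flag ∧ (¬p) ∧ (p ∨ (flag ∧ p) ∨ flag ∨ y))) ∧ ((¬p) → (p ∨ (flag ∧ p) ∨ flag ∨ y)))) ∧ ((¬p) → (p ∨ (flag ∧ p) ∨ flag ∨ y))
Before flag := p ∧ (¬p): (¬p) ∧ ((¬p) → (p ∨ y))
Answer: WP = (¬p) ∧ ((¬p) → (p ∨ y))


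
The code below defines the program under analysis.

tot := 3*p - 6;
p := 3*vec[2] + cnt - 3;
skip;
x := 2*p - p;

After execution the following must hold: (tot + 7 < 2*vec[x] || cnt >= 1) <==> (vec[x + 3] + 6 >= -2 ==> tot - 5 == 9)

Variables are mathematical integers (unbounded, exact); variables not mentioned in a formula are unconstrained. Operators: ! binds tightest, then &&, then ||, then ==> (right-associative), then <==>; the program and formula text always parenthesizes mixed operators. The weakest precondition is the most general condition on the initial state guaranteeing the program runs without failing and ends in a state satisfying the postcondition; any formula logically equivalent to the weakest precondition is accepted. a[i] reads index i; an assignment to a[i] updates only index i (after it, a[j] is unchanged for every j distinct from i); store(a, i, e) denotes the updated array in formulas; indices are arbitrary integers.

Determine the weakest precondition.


Working backward. After the program, the postcondition (tot + 7 < 2*vec[x] || cnt >= 1) <==> (vec[x + 3] + 6 >= -2 ==> tot - 5 == 9) must hold; in canonical form it is (tot < 2*vec[x] - 7 || cnt >= 1) <==> (vec[x + 3] >= -8 ==> tot == 14).
Before x := 2*p - p: (tot < 2*vec[p] - 7 || cnt >= 1) <==> (vec[p + 3] >= -8 ==> tot == 14)
Before skip: (tot < 2*vec[p] - 7 || cnt >= 1) <==> (vec[p + 3] >= -8 ==> tot == 14)
Before p := 3*vec[2] + cnt - 3: (tot < 2*vec[3*vec[2] + cnt - 3] - 7 || cnt >= 1) <==> (vec[3*vec[2] + cnt] >= -8 ==> tot == 14)
Before tot := 3*p - 6: (3*p < 2*vec[3*vec[2] + cnt - 3] - 1 || cnt >= 1) <==> (vec[3*vec[2] + cnt] >= -8 ==> 3*p == 20)
Answer: WP = (3*p < 2*vec[3*vec[2] + cnt - 3] - 1 || cnt >= 1) <==> (vec[3*vec[2] + cnt] >= -8 ==> 3*p == 20)


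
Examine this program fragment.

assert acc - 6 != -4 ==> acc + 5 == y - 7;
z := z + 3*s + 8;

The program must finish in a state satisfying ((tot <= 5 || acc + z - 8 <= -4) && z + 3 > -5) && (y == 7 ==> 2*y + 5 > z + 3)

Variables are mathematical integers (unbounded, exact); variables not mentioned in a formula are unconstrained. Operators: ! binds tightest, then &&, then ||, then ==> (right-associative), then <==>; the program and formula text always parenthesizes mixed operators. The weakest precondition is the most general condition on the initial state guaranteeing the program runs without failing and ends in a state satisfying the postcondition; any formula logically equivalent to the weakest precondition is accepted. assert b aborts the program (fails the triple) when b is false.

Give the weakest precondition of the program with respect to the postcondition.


Working backward. After the program, the postcondition ((tot <= 5 || acc + z - 8 <= -4) && z + 3 > -5) && (y == 7 ==> 2*y + 5 > z + 3) must hold; in canonical form it is (tot <= 5 || acc + z <= 4) && z > -8 && (y == 7 ==> 2*y > z - 2).
Before z := z + 3*s + 8: (tot <= 5 || acc + 3*s + z <= -4) && 3*s + z > -16 && (y == 7 ==> 2*y > 3*s + z + 6)
Before assert acc - 6 != -4 ==> acc + 5 == y - 7: (acc != 2 ==> acc == y - 12) && (tot <= 5 || acc + 3*s + z <= -4) && 3*s + z > -16 && (y == 7 ==> 2*y > 3*s + z + 6)
Answer: WP = (acc != 2 ==> acc == y - 12) && (tot <= 5 || acc + 3*s + z <= -4) && 3*s + z > -16 && (y == 7 ==> 2*y > 3*s + z + 6)


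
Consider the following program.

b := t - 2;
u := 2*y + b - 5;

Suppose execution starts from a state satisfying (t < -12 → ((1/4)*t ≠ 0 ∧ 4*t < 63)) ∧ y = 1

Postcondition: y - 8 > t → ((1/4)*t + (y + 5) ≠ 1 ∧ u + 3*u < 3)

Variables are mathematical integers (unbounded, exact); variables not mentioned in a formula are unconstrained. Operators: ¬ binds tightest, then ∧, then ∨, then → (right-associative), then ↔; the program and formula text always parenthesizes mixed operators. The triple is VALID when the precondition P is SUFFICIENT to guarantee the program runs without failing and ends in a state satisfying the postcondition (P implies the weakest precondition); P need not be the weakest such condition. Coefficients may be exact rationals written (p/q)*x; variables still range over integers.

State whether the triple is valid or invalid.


Working backward. After the program, the postcondition y - 8 > t → ((1/4)*t + (y + 5) ≠ 1 ∧ u + 3*u < 3) must hold; in canonical form it is y > t + 8 → ((1/4)*t + y ≠ -4 ∧ 4*u < 3).
Before u := 2*y + b - 5: y > t + 8 → ((1/4)*t + y ≠ -4 ∧ 4*b + 8*y < 23)
Before b := t - 2: y > t + 8 → ((1/4)*t + y ≠ -4 ∧ 4*t + 8*y < 31)
The weakest precondition is y > t + 8 → ((1/4)*t + y ≠ -4 ∧ 4*t + 8*y < 31).
Check whether (t < -12 → ((1/4)*t ≠ 0 ∧ 4*t < 63)) ∧ y = 1 implies it.
Countermodel: at the initial state t = -20, y = 1, the precondition holds but the weakest precondition fails.
Answer: invalid


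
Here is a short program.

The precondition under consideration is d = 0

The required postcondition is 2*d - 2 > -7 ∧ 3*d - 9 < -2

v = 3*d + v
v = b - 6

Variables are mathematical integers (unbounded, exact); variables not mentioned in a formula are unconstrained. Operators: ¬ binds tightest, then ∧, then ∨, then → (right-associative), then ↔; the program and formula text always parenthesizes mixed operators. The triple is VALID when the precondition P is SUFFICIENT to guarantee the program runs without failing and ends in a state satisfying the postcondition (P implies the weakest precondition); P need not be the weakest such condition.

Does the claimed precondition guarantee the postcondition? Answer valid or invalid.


Working backward. After the program, the postcondition 2*d - 2 > -7 ∧ 3*d - 9 < -2 must hold; in canonical form it is 2*d > -5 ∧ 3*d < 7.
Before v := b - 6: 2*d > -5 ∧ 3*d < 7
Before v := 3*d + v: 2*d > -5 ∧ 3*d < 7
The weakest precondition is 2*d > -5 ∧ 3*d < 7.
Check whether d = 0 implies it.
Every state satisfying the precondition satisfies the weakest precondition: the implication holds.
Answer: valid


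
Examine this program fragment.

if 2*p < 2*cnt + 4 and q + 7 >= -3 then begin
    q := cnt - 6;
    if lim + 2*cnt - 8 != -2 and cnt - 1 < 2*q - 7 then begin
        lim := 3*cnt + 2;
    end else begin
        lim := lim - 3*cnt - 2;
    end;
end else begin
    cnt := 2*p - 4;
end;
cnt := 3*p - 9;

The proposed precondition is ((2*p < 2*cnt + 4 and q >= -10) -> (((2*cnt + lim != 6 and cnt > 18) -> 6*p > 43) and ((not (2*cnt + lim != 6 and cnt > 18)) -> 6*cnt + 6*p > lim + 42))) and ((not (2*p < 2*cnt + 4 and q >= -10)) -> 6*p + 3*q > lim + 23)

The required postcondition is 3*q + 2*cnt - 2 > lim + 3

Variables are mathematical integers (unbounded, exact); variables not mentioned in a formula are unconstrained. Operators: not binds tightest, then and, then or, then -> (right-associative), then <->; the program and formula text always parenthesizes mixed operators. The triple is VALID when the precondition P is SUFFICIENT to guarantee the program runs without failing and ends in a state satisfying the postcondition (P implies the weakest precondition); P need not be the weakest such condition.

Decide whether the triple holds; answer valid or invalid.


Working backward. After the program, the postcondition 3*q + 2*cnt - 2 > lim + 3 must hold; in canonical form it is 2*cnt + 3*q > lim + 5.
Before cnt := 3*p - 9: 6*p + 3*q > lim + 23
Then branch requires ((2*cnt + lim != 6 and cnt > 18) -> 6*p > 43) and ((not (2*cnt + lim != 6 and cnt > 18)) -> 6*cnt + 6*p > lim + 39); else branch requires 6*p + 3*q > lim + 23.
Before the if: ((2*p < 2*cnt + 4 and q >= -10) -> (((2*cnt + lim != 6 and cnt > 18) -> 6*p > 43) and ((not (2*cnt + lim != 6 and cnt > 18)) -> 6*cnt + 6*p > lim + 39))) and ((not (2*p < 2*cnt + 4 and q >= -10)) -> 6*p + 3*q > lim + 23)
The weakest precondition is ((2*p < 2*cnt + 4 and q >= -10) -> (((2*cnt + lim != 6 and cnt > 18) -> 6*p > 43) and ((not (2*cnt + lim != 6 and cnt > 18)) -> 6*cnt + 6*p > lim + 39))) and ((not (2*p < 2*cnt + 4 and q >= -10)) -> 6*p + 3*q > lim + 23).
Check whether ((2*p < 2*cnt + 4 and q >= -10) -> (((2*cnt + lim != 6 and cnt > 18) -> 6*p > 43) and ((not (2*cnt + lim != 6 and cnt > 18)) -> 6*cnt + 6*p > lim + 42))) and ((not (2*p < 2*cnt + 4 and q >= -10)) -> 6*p + 3*q > lim + 23) implies it.
Every state satisfying the precondition satisfies the weakest precondition: the implication holds.
Answer: valid


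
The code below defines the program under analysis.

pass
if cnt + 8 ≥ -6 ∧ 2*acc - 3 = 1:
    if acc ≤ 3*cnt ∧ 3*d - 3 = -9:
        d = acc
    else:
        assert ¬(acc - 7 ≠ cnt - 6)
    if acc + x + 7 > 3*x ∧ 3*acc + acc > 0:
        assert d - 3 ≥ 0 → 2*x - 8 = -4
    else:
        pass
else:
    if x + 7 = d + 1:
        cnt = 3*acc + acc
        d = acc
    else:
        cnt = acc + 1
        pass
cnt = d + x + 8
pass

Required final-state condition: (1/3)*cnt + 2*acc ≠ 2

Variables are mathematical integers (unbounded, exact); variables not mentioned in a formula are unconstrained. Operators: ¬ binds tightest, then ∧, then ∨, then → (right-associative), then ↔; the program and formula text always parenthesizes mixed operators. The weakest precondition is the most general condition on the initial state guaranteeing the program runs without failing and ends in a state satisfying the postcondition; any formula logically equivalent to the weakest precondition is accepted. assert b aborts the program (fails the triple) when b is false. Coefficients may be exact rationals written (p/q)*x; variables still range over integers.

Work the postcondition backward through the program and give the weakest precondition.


Working backward. After the program, the postcondition (1/3)*cnt + 2*acc ≠ 2 must hold; in canonical form it is 2*acc + (1/3)*cnt ≠ 2.
Before skip: 2*acc + (1/3)*cnt ≠ 2
Before cnt := d + x + 8: 2*acc + (1/3)*d + (1/3)*x ≠ -2/3
Then branch requires ((acc ≤ 3*cnt ∧ 3*d = -6) → (((acc > 2*x - 7 ∧ 4*acc > 0) → ((acc ≥ 3 → 2*x = 4) ∧ (7/3)*acc + (1/3)*x ≠ -2/3)) ∧ ((¬(acc > 2*x - 7 ∧ 4*acc > 0)) → (7/3)*acc + (1/3)*x ≠ -2/3))) ∧ ((¬(acc ≤ 3*cnt ∧ 3*d = -6)) → ((¬(acc ≠ cnt + 1)) ∧ ((acc > 2*x - 7 ∧ 4*acc > 0) → ((d ≥ 3 → 2*x = 4) ∧ 2*acc + (1/3)*d + (1/3)*x ≠ -2/3)) ∧ ((¬(acc > 2*x - 7 ∧ 4*acc > 0)) → 2*acc + (1/3)*d + (1/3)*x ≠ -2/3))); else branch requires (x = d - 6 → (7/3)*acc + (1/3)*x ≠ -2/3) ∧ ((¬(x = d - 6)) → 2*acc + (1/3)*d + (1/3)*x ≠ -2/3).
Before the if: ((cnt ≥ -14 ∧ 2*acc = 4) → (((acc ≤ 3*cnt ∧ 3*d = -6) → (((acc > 2*x - 7 ∧ 4*acc > 0) → ((acc ≥ 3 → 2*x = 4) ∧ (7/3)*acc + (1/3)*x ≠ -2/3)) ∧ ((¬(acc > 2*x - 7 ∧ 4*acc > 0)) → (7/3)*acc + (1/3)*x ≠ -2/3))) ∧ ((¬(acc ≤ 3*cnt ∧ 3*d = -6)) → ((¬(acc ≠ cnt + 1)) ∧ ((acc > 2*x - 7 ∧ 4*acc > 0) → ((d ≥ 3 → 2*x = 4) ∧ 2*acc + (1/3)*d + (1/3)*x ≠ -2/3)) ∧ ((¬(acc > 2*x - 7 ∧ 4*acc > 0)) → 2*acc + (1/3)*d + (1/3)*x ≠ -2/3))))) ∧ ((¬(cnt ≥ -14 ∧ 2*acc = 4)) → ((x = d - 6 → (7/3)*acc + (1/3)*x ≠ -2/3) ∧ ((¬(x = d - 6)) → 2*acc + (1/3)*d + (1/3)*x ≠ -2/3)))
Before skip: ((cnt ≥ -14 ∧ 2*acc = 4) → (((acc ≤ 3*cnt ∧ 3*d = -6) → (((acc > 2*x - 7 ∧ 4*acc > 0) → ((acc ≥ 3 → 2*x = 4) ∧ (7/3)*acc + (1/3)*x ≠ -2/3)) ∧ ((¬(acc > 2*x - 7 ∧ 4*acc > 0)) → (7/3)*acc + (1/3)*x ≠ -2/3))) ∧ ((¬(acc ≤ 3*cnt ∧ 3*d = -6)) → ((¬(acc ≠ cnt + 1)) ∧ ((acc > 2*x - 7 ∧ 4*acc > 0) → ((d ≥ 3 → 2*x = 4) ∧ 2*acc + (1/3)*d + (1/3)*x ≠ -2/3)) ∧ ((¬(acc > 2*x - 7 ∧ 4*acc > 0)) → 2*acc + (1/3)*d + (1/3)*x ≠ -2/3))))) ∧ ((¬(cnt ≥ -14 ∧ 2*acc = 4)) → ((x = d - 6 → (7/3)*acc + (1/3)*x ≠ -2/3) ∧ ((¬(x = d - 6)) → 2*acc + (1/3)*d + (1/3)*x ≠ -2/3)))
Answer: WP = ((cnt ≥ -14 ∧ 2*acc = 4) → (((acc ≤ 3*cnt ∧ 3*d = -6) → (((acc > 2*x - 7 ∧ 4*acc > 0) → ((acc ≥ 3 → 2*x = 4) ∧ (7/3)*acc + (1/3)*x ≠ -2/3)) ∧ ((¬(acc > 2*x - 7 ∧ 4*acc > 0)) → (7/3)*acc + (1/3)*x ≠ -2/3))) ∧ ((¬(acc ≤ 3*cnt ∧ 3*d = -6)) → ((¬(acc ≠ cnt + 1)) ∧ ((acc > 2*x - 7 ∧ 4*acc > 0) → ((d ≥ 3 → 2*x = 4) ∧ 2*acc + (1/3)*d + (1/3)*x ≠ -2/3)) ∧ ((¬(acc > 2*x - 7 ∧ 4*acc > 0)) → 2*acc + (1/3)*d + (1/3)*x ≠ -2/3))))) ∧ ((¬(cnt ≥ -14 ∧ 2*acc = 4)) → ((x = d - 6 → (7/3)*acc + (1/3)*x ≠ -2/3) ∧ ((¬(x = d - 6)) → 2*acc + (1/3)*d + (1/3)*x ≠ -2/3)))


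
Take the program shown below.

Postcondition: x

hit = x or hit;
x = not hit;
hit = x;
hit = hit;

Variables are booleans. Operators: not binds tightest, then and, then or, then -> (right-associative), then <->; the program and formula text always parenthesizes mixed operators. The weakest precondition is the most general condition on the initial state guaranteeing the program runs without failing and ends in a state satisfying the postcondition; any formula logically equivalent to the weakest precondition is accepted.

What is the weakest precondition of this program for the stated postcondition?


Working backward. After the program, x must hold.
Before hit := hit: x
Before hit := x: x
Before x := not hit: not hit
Before hit := x or hit: not (x or hit)
Answer: WP = not (x or hit)


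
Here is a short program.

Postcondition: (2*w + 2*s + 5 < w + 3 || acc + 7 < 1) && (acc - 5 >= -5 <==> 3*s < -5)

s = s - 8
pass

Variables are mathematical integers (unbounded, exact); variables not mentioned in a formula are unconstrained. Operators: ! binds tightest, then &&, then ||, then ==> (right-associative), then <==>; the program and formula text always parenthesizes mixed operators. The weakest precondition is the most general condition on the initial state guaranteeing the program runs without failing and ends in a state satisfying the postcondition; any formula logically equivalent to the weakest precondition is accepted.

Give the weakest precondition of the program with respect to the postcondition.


Working backward. After the program, the postcondition (2*w + 2*s + 5 < w + 3 || acc + 7 < 1) && (acc - 5 >= -5 <==> 3*s < -5) must hold; in canonical form it is (2*s + w < -2 || acc < -6) && (acc >= 0 <==> 3*s < -5).
Before skip: (2*s + w < -2 || acc < -6) && (acc >= 0 <==> 3*s < -5)
Before s := s - 8: (2*s + w < 14 || acc < -6) && (acc >= 0 <==> 3*s < 19)
Answer: WP = (2*s + w < 14 || acc < -6) && (acc >= 0 <==> 3*s < 19)


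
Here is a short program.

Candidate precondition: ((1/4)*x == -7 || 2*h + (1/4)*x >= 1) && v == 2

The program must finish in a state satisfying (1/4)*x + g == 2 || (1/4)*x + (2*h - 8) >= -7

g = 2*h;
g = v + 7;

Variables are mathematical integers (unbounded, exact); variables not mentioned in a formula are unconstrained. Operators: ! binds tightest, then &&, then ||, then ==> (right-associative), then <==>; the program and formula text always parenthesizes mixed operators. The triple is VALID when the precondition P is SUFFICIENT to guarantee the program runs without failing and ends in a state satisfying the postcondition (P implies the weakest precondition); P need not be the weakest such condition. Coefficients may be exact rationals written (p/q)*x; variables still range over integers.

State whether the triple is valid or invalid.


Working backward. After the program, the postcondition (1/4)*x + g == 2 || (1/4)*x + (2*h - 8) >= -7 must hold; in canonical form it is g + (1/4)*x == 2 || 2*h + (1/4)*x >= 1.
Before g := v + 7: v + (1/4)*x == -5 || 2*h + (1/4)*x >= 1
Before g := 2*h: v + (1/4)*x == -5 || 2*h + (1/4)*x >= 1
The weakest precondition is v + (1/4)*x == -5 || 2*h + (1/4)*x >= 1.
Check whether ((1/4)*x == -7 || 2*h + (1/4)*x >= 1) && v == 2 implies it.
Every state satisfying the precondition satisfies the weakest precondition: the implication holds.
Answer: valid


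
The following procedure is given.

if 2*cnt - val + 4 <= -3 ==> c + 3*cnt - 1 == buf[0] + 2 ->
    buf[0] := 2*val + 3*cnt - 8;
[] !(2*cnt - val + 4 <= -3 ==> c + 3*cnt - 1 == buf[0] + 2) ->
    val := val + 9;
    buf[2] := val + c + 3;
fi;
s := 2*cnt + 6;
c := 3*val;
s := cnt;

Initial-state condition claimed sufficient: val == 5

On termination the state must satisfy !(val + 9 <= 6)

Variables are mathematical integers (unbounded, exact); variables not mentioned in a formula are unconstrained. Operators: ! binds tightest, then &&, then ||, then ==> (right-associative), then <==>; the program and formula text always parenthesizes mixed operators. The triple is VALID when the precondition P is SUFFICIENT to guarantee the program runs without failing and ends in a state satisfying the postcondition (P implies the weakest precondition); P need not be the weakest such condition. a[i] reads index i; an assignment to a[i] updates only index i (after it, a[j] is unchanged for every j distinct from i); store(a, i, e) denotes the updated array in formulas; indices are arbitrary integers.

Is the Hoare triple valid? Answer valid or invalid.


Working backward. After the program, the postcondition !(val + 9 <= 6) must hold; in canonical form it is !(val <= -3).
Before s := cnt: !(val <= -3)
Before c := 3*val: !(val <= -3)
Before s := 2*cnt + 6: !(val <= -3)
Then branch requires !(val <= -3); else branch requires !(val <= -12).
Before the if: ((2*cnt <= val - 7 ==> c + 3*cnt == buf[0] + 3) ==> (!(val <= -3))) && ((!(2*cnt <= val - 7 ==> c + 3*cnt == buf[0] + 3)) ==> (!(val <= -12)))
The weakest precondition is ((2*cnt <= val - 7 ==> c + 3*cnt == buf[0] + 3) ==> (!(val <= -3))) && ((!(2*cnt <= val - 7 ==> c + 3*cnt == buf[0] + 3)) ==> (!(val <= -12))).
Check whether val == 5 implies it.
Every state satisfying the precondition satisfies the weakest precondition: the implication holds.
Answer: valid


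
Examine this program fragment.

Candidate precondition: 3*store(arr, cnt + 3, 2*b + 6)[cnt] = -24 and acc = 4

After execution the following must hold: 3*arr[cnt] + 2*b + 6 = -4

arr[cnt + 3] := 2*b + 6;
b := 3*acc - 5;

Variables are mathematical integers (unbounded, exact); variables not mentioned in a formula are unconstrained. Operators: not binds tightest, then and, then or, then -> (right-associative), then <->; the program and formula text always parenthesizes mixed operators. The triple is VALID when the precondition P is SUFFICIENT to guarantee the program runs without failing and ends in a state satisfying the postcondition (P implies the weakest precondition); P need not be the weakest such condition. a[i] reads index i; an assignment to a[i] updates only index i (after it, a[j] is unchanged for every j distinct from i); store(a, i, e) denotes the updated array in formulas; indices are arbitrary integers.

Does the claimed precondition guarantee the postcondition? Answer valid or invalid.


Working backward. After the program, the postcondition 3*arr[cnt] + 2*b + 6 = -4 must hold; in canonical form it is 3*arr[cnt] + 2*b = -10.
Before b := 3*acc - 5: 3*arr[cnt] + 6*acc = 0
Before arr[cnt + 3] := 2*b + 6: 3*store(arr, cnt + 3, 2*b + 6)[cnt] + 6*acc = 0
The weakest precondition is 3*store(arr, cnt + 3, 2*b + 6)[cnt] + 6*acc = 0.
Check whether 3*store(arr, cnt + 3, 2*b + 6)[cnt] = -24 and acc = 4 implies it.
Every state satisfying the precondition satisfies the weakest precondition: the implication holds.
Answer: valid


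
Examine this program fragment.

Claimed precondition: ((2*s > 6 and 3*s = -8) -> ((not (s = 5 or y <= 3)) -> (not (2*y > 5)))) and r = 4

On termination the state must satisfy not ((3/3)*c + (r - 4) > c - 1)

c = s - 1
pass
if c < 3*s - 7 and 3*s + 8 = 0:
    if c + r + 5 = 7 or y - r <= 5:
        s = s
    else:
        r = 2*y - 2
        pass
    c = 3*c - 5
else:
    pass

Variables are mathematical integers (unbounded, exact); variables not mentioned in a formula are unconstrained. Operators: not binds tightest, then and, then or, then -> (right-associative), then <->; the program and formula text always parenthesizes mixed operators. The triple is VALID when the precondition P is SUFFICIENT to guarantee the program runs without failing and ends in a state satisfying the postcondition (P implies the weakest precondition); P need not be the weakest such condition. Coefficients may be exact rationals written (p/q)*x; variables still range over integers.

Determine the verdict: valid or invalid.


Working backward. After the program, the postcondition not ((3/3)*c + (r - 4) > c - 1) must hold; in canonical form it is not (r > 3).
Then branch requires ((c + r = 2 or y <= r + 5) -> (not (r > 3))) and ((not (c + r = 2 or y <= r + 5)) -> (not (2*y > 5))); else branch requires not (r > 3).
Before the if: ((c < 3*s - 7 and 3*s = -8) -> (((c + r = 2 or y <= r + 5) -> (not (r > 3))) and ((not (c + r = 2 or y <= r + 5)) -> (not (2*y > 5))))) and ((not (c < 3*s - 7 and 3*s = -8)) -> (not (r > 3)))
Before skip: ((c < 3*s - 7 and 3*s = -8) -> (((c + r = 2 or y <= r + 5) -> (not (r > 3))) and ((not (c + r = 2 or y <= r + 5)) -> (not (2*y > 5))))) and ((not (c < 3*s - 7 and 3*s = -8)) -> (not (r > 3)))
Before c := s - 1: ((2*s > 6 and 3*s = -8) -> (((r + s = 3 or y <= r + 5) -> (not (r > 3))) and ((not (r + s = 3 or y <= r + 5)) -> (not (2*y > 5))))) and ((not (2*s > 6 and 3*s = -8)) -> (not (r > 3)))
The weakest precondition is ((2*s > 6 and 3*s = -8) -> (((r + s = 3 or y <= r + 5) -> (not (r > 3))) and ((not (r + s = 3 or y <= r + 5)) -> (not (2*y > 5))))) and ((not (2*s > 6 and 3*s = -8)) -> (not (r > 3))).
Check whether ((2*s > 6 and 3*s = -8) -> ((not (s = 5 or y <= 3)) -> (not (2*y > 5)))) and r = 4 implies it.
Countermodel: at the initial state r = 4, s = 0, y = 0, the precondition holds but the weakest precondition fails.
Answer: invalid


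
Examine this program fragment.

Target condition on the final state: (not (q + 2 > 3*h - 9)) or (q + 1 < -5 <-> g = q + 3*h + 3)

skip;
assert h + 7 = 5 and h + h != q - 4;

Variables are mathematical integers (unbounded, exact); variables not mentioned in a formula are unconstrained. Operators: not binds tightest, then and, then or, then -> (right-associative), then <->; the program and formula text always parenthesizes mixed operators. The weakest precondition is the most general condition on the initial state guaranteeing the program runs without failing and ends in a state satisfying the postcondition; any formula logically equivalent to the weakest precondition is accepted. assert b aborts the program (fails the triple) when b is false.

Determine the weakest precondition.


Working backward. After the program, the postcondition (not (q + 2 > 3*h - 9)) or (q + 1 < -5 <-> g = q + 3*h + 3) must hold; in canonical form it is (not (q > 3*h - 11)) or (q < -6 <-> g = 3*h + q + 3).
Before assert h + 7 = 5 and h + h != q - 4: h = -2 and 2*h != q - 4 and ((not (q > 3*h - 11)) or (q < -6 <-> g = 3*h + q + 3))
Before skip: h = -2 and 2*h != q - 4 and ((not (q > 3*h - 11)) or (q < -6 <-> g = 3*h + q + 3))
Answer: WP = h = -2 and 2*h != q - 4 and ((not (q > 3*h - 11)) or (q < -6 <-> g = 3*h + q + 3))


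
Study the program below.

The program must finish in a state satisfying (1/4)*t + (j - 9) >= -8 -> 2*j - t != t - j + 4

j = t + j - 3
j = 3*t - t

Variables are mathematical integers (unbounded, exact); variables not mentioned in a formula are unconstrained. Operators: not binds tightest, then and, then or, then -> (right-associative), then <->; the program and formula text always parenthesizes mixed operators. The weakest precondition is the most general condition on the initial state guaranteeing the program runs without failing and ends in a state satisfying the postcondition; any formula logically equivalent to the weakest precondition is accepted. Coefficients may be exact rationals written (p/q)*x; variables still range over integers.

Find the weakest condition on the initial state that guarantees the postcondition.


Working backward. After the program, the postcondition (1/4)*t + (j - 9) >= -8 -> 2*j - t != t - j + 4 must hold; in canonical form it is j + (1/4)*t >= 1 -> 3*j != 2*t + 4.
Before j := 3*t - t: (9/4)*t >= 1 -> 4*t != 4
Before j := t + j - 3: (9/4)*t >= 1 -> 4*t != 4
Answer: WP = (9/4)*t >= 1 -> 4*t != 4


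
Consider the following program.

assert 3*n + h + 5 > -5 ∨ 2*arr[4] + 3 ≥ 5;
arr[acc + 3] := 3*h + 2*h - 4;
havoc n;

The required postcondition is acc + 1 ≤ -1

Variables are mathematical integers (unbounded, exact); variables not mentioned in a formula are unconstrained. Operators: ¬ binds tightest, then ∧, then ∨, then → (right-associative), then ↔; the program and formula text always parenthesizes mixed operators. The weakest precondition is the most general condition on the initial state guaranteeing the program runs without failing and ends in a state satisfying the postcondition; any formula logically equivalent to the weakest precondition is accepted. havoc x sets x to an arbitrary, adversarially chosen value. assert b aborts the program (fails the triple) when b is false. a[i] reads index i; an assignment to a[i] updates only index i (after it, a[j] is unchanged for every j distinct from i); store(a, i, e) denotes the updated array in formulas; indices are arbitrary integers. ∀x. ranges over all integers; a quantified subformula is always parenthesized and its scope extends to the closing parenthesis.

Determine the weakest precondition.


Working backward. After the program, the postcondition acc + 1 ≤ -1 must hold; in canonical form it is acc ≤ -2.
Before havoc n: acc ≤ -2
Before arr[acc + 3] := 3*h + 2*h - 4: acc ≤ -2
Before assert 3*n + h + 5 > -5 ∨ 2*arr[4] + 3 ≥ 5: (h + 3*n > -10 ∨ 2*arr[4] ≥ 2) ∧ acc ≤ -2
Answer: WP = (h + 3*n > -10 ∨ 2*arr[4] ≥ 2) ∧ acc ≤ -2


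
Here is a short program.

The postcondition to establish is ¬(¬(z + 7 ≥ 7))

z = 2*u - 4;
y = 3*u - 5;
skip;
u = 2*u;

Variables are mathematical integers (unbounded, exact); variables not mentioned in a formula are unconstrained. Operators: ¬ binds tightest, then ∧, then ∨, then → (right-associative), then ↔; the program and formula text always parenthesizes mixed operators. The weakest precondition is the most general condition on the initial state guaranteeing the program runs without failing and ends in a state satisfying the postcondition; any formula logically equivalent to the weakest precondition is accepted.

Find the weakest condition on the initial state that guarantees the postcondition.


Working backward. After the program, the postcondition ¬(¬(z + 7 ≥ 7)) must hold; in canonical form it is z ≥ 0.
Before u := 2*u: z ≥ 0
Before skip: z ≥ 0
Before y := 3*u - 5: z ≥ 0
Before z := 2*u - 4: 2*u ≥ 4
Answer: WP = 2*u ≥ 4


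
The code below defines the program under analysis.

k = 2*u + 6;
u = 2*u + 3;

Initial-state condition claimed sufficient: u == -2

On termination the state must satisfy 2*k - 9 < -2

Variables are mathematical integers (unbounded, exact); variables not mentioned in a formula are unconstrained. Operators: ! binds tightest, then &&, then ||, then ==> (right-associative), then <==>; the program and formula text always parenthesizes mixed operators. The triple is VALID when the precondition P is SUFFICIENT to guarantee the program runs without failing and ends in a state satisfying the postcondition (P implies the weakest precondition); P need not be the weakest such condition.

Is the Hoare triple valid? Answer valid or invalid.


Working backward. After the program, the postcondition 2*k - 9 < -2 must hold; in canonical form it is 2*k < 7.
Before u := 2*u + 3: 2*k < 7
Before k := 2*u + 6: 4*u < -5
The weakest precondition is 4*u < -5.
Check whether u == -2 implies it.
Every state satisfying the precondition satisfies the weakest precondition: the implication holds.
Answer: valid


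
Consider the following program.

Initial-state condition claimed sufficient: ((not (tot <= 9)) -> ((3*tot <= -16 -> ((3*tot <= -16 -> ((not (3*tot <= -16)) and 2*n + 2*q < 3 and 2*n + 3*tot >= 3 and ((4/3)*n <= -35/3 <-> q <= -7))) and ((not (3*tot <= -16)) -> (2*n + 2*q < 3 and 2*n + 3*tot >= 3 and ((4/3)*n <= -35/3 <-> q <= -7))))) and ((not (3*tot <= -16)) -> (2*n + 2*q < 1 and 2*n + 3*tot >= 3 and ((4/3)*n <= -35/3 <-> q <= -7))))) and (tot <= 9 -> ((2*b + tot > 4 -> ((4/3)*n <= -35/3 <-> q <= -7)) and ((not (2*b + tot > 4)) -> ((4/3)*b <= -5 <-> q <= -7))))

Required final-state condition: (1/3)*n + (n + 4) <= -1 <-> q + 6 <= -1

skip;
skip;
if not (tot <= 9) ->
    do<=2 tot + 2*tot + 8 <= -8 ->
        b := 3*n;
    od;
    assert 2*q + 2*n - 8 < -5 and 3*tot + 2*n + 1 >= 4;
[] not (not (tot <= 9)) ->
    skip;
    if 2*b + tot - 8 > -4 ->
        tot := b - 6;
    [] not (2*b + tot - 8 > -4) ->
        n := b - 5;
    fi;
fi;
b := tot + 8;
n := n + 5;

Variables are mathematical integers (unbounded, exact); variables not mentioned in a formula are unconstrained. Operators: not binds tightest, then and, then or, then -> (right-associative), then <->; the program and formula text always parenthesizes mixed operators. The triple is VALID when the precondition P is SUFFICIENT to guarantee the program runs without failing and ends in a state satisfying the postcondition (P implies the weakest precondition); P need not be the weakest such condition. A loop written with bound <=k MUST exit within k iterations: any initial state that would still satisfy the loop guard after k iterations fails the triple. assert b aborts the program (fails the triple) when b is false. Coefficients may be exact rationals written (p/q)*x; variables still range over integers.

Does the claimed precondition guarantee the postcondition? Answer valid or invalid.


Working backward. After the program, the postcondition (1/3)*n + (n + 4) <= -1 <-> q + 6 <= -1 must hold; in canonical form it is (4/3)*n <= -5 <-> q <= -7.
Before n := n + 5: (4/3)*n <= -35/3 <-> q <= -7
Before b := tot + 8: (4/3)*n <= -35/3 <-> q <= -7
Then branch requires (3*tot <= -16 -> ((3*tot <= -16 -> ((not (3*tot <= -16)) and 2*n + 2*q < 3 and 2*n + 3*tot >= 3 and ((4/3)*n <= -35/3 <-> q <= -7))) and ((not (3*tot <= -16)) -> (2*n + 2*q < 3 and 2*n + 3*tot >= 3 and ((4/3)*n <= -35/3 <-> q <= -7))))) and ((not (3*tot <= -16)) -> (2*n + 2*q < 3 and 2*n + 3*tot >= 3 and ((4/3)*n <= -35/3 <-> q <= -7))); else branch requires (2*b + tot > 4 -> ((4/3)*n <= -35/3 <-> q <= -7)) and ((not (2*b + tot > 4)) -> ((4/3)*b <= -5 <-> q <= -7)).
Before the if: ((not (tot <= 9)) -> ((3*tot <= -16 -> ((3*tot <= -16 -> ((not (3*tot <= -16)) and 2*n + 2*q < 3 and 2*n + 3*tot >= 3 and ((4/3)*n <= -35/3 <-> q <= -7))) and ((not (3*tot <= -16)) -> (2*n + 2*q < 3 and 2*n + 3*tot >= 3 and ((4/3)*n <= -35/3 <-> q <= -7))))) and ((not (3*tot <= -16)) -> (2*n + 2*q < 3 and 2*n + 3*tot >= 3 and ((4/3)*n <= -35/3 <-> q <= -7))))) and (tot <= 9 -> ((2*b + tot > 4 -> ((4/3)*n <= -35/3 <-> q <= -7)) and ((not (2*b + tot > 4)) -> ((4/3)*b <= -5 <-> q <= -7))))
Before skip: ((not (tot <= 9)) -> ((3*tot <= -16 -> ((3*tot <= -16 -> ((not (3*tot <= -16)) and 2*n + 2*q < 3 and 2*n + 3*tot >= 3 and ((4/3)*n <= -35/3 <-> q <= -7))) and ((not (3*tot <= -16)) -> (2*n + 2*q < 3 and 2*n + 3*tot >= 3 and ((4/3)*n <= -35/3 <-> q <= -7))))) and ((not (3*tot <= -16)) -> (2*n + 2*q < 3 and 2*n + 3*tot >= 3 and ((4/3)*n <= -35/3 <-> q <= -7))))) and (tot <= 9 -> ((2*b + tot > 4 -> ((4/3)*n <= -35/3 <-> q <= -7)) and ((not (2*b + tot > 4)) -> ((4/3)*b <= -5 <-> q <= -7))))
Before skip: ((not (tot <= 9)) -> ((3*tot <= -16 -> ((3*tot <= -16 -> ((not (3*tot <= -16)) and 2*n + 2*q < 3 and 2*n + 3*tot >= 3 and ((4/3)*n <= -35/3 <-> q <= -7))) and ((not (3*tot <= -16)) -> (2*n + 2*q < 3 and 2*n + 3*tot >= 3 and ((4/3)*n <= -35/3 <-> q <= -7))))) and ((not (3*tot <= -16)) -> (2*n + 2*q < 3 and 2*n + 3*tot >= 3 and ((4/3)*n <= -35/3 <-> q <= -7))))) and (tot <= 9 -> ((2*b + tot > 4 -> ((4/3)*n <= -35/3 <-> q <= -7)) and ((not (2*b + tot > 4)) -> ((4/3)*b <= -5 <-> q <= -7))))
The weakest precondition is ((not (tot <= 9)) -> ((3*tot <= -16 -> ((3*tot <= -16 -> ((not (3*tot <= -16)) and 2*n + 2*q < 3 and 2*n + 3*tot >= 3 and ((4/3)*n <= -35/3 <-> q <= -7))) and ((not (3*tot <= -16)) -> (2*n + 2*q < 3 and 2*n + 3*tot >= 3 and ((4/3)*n <= -35/3 <-> q <= -7))))) and ((not (3*tot <= -16)) -> (2*n + 2*q < 3 and 2*n + 3*tot >= 3 and ((4/3)*n <= -35/3 <-> q <= -7))))) and (tot <= 9 -> ((2*b + tot > 4 -> ((4/3)*n <= -35/3 <-> q <= -7)) and ((not (2*b + tot > 4)) -> ((4/3)*b <= -5 <-> q <= -7)))).
Check whether ((not (tot <= 9)) -> ((3*tot <= -16 -> ((3*tot <= -16 -> ((not (3*tot <= -16)) and 2*n + 2*q < 3 and 2*n + 3*tot >= 3 and ((4/3)*n <= -35/3 <-> q <= -7))) and ((not (3*tot <= -16)) -> (2*n + 2*q < 3 and 2*n + 3*tot >= 3 and ((4/3)*n <= -35/3 <-> q <= -7))))) and ((not (3*tot <= -16)) -> (2*n + 2*q < 1 and 2*n + 3*tot >= 3 and ((4/3)*n <= -35/3 <-> q <= -7))))) and (tot <= 9 -> ((2*b + tot > 4 -> ((4/3)*n <= -35/3 <-> q <= -7)) and ((not (2*b + tot > 4)) -> ((4/3)*b <= -5 <-> q <= -7)))) implies it.
Every state satisfying the precondition satisfies the weakest precondition: the implication holds.
Answer: valid


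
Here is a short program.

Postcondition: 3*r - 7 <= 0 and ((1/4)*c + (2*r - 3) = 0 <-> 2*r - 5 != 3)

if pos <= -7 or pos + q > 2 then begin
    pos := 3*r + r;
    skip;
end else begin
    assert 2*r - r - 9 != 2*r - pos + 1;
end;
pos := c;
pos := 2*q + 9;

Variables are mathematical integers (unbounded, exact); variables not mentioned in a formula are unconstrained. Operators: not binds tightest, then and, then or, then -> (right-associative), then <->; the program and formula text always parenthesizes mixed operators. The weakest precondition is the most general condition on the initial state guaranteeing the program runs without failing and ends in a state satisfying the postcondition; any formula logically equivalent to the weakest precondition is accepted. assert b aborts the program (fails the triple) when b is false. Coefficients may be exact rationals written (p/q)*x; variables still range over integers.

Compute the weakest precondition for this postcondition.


Working backward. After the program, the postcondition 3*r - 7 <= 0 and ((1/4)*c + (2*r - 3) = 0 <-> 2*r - 5 != 3) must hold; in canonical form it is 3*r <= 7 and ((1/4)*c + 2*r = 3 <-> 2*r != 8).
Before pos := 2*q + 9: 3*r <= 7 and ((1/4)*c + 2*r = 3 <-> 2*r != 8)
Before pos := c: 3*r <= 7 and ((1/4)*c + 2*r = 3 <-> 2*r != 8)
Then branch requires 3*r <= 7 and ((1/4)*c + 2*r = 3 <-> 2*r != 8); else branch requires pos != r + 10 and 3*r <= 7 and ((1/4)*c + 2*r = 3 <-> 2*r != 8).
Before the if: ((pos <= -7 or pos + q > 2) -> (3*r <= 7 and ((1/4)*c + 2*r = 3 <-> 2*r != 8))) and ((not (pos <= -7 or pos + q > 2)) -> (pos != r + 10 and 3*r <= 7 and ((1/4)*c + 2*r = 3 <-> 2*r != 8)))
Answer: WP = ((pos <= -7 or pos + q > 2) -> (3*r <= 7 and ((1/4)*c + 2*r = 3 <-> 2*r != 8))) and ((not (pos <= -7 or pos + q > 2)) -> (pos != r + 10 and 3*r <= 7 and ((1/4)*c + 2*r = 3 <-> 2*r != 8)))
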